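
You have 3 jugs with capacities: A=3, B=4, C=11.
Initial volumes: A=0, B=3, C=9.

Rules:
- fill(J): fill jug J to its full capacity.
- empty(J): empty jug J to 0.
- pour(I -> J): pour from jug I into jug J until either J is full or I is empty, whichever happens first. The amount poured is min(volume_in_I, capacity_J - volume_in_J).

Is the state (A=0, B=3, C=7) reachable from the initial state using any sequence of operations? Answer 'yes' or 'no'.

Answer: yes

Derivation:
BFS from (A=0, B=3, C=9):
  1. fill(C) -> (A=0 B=3 C=11)
  2. pour(B -> A) -> (A=3 B=0 C=11)
  3. pour(C -> B) -> (A=3 B=4 C=7)
  4. empty(B) -> (A=3 B=0 C=7)
  5. pour(A -> B) -> (A=0 B=3 C=7)
Target reached → yes.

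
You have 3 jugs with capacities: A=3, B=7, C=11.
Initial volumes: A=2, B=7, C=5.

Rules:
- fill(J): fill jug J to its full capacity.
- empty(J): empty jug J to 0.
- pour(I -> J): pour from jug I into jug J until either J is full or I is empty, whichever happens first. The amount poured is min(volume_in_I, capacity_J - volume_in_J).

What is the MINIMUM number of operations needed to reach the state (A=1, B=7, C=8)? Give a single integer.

BFS from (A=2, B=7, C=5). One shortest path:
  1. empty(A) -> (A=0 B=7 C=5)
  2. empty(B) -> (A=0 B=0 C=5)
  3. pour(C -> B) -> (A=0 B=5 C=0)
  4. fill(C) -> (A=0 B=5 C=11)
  5. pour(C -> A) -> (A=3 B=5 C=8)
  6. pour(A -> B) -> (A=1 B=7 C=8)
Reached target in 6 moves.

Answer: 6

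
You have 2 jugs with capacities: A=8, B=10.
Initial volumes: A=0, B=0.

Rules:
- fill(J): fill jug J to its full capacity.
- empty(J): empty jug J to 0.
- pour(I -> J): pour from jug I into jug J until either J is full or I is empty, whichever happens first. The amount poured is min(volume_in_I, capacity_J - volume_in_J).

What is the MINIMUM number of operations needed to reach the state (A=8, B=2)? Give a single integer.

Answer: 2

Derivation:
BFS from (A=0, B=0). One shortest path:
  1. fill(B) -> (A=0 B=10)
  2. pour(B -> A) -> (A=8 B=2)
Reached target in 2 moves.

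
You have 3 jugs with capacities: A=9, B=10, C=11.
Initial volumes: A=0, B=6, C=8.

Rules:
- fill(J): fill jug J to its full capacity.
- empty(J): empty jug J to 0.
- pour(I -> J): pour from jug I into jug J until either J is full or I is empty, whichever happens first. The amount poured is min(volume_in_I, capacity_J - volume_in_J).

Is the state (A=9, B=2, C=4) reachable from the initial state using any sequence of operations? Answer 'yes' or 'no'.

Answer: yes

Derivation:
BFS from (A=0, B=6, C=8):
  1. pour(C -> B) -> (A=0 B=10 C=4)
  2. pour(B -> A) -> (A=9 B=1 C=4)
  3. empty(A) -> (A=0 B=1 C=4)
  4. pour(B -> A) -> (A=1 B=0 C=4)
  5. fill(B) -> (A=1 B=10 C=4)
  6. pour(B -> A) -> (A=9 B=2 C=4)
Target reached → yes.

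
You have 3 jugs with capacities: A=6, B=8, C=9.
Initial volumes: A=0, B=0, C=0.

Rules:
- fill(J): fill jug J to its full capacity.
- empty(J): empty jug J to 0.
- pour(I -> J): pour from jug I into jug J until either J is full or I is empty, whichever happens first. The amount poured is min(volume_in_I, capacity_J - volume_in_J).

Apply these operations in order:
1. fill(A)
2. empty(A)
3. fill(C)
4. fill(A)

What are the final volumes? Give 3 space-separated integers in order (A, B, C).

Answer: 6 0 9

Derivation:
Step 1: fill(A) -> (A=6 B=0 C=0)
Step 2: empty(A) -> (A=0 B=0 C=0)
Step 3: fill(C) -> (A=0 B=0 C=9)
Step 4: fill(A) -> (A=6 B=0 C=9)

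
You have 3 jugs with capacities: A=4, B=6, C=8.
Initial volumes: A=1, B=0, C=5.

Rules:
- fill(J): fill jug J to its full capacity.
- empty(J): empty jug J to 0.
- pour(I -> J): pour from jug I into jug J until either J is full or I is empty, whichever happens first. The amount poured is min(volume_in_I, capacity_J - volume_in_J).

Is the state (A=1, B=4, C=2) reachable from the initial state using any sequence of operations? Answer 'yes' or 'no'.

BFS explored all 210 reachable states.
Reachable set includes: (0,0,0), (0,0,1), (0,0,2), (0,0,3), (0,0,4), (0,0,5), (0,0,6), (0,0,7), (0,0,8), (0,1,0), (0,1,1), (0,1,2) ...
Target (A=1, B=4, C=2) not in reachable set → no.

Answer: no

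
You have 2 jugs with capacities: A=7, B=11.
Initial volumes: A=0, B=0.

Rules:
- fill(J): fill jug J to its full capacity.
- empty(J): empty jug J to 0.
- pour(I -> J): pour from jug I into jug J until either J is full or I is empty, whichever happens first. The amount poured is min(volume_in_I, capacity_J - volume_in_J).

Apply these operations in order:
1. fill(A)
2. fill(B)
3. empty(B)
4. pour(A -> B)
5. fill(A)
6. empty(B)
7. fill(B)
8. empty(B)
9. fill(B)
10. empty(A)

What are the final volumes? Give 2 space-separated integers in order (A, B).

Step 1: fill(A) -> (A=7 B=0)
Step 2: fill(B) -> (A=7 B=11)
Step 3: empty(B) -> (A=7 B=0)
Step 4: pour(A -> B) -> (A=0 B=7)
Step 5: fill(A) -> (A=7 B=7)
Step 6: empty(B) -> (A=7 B=0)
Step 7: fill(B) -> (A=7 B=11)
Step 8: empty(B) -> (A=7 B=0)
Step 9: fill(B) -> (A=7 B=11)
Step 10: empty(A) -> (A=0 B=11)

Answer: 0 11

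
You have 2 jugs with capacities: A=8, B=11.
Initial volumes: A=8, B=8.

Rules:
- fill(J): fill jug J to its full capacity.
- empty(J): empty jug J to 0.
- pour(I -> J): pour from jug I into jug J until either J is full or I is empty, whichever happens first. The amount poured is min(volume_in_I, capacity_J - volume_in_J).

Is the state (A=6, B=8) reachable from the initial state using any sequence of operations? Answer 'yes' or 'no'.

BFS explored all 38 reachable states.
Reachable set includes: (0,0), (0,1), (0,2), (0,3), (0,4), (0,5), (0,6), (0,7), (0,8), (0,9), (0,10), (0,11) ...
Target (A=6, B=8) not in reachable set → no.

Answer: no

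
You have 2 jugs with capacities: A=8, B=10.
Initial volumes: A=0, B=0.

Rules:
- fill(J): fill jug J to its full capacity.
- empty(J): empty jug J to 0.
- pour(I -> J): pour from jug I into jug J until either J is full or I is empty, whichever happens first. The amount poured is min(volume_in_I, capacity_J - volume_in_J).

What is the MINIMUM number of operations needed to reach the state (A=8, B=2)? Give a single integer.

BFS from (A=0, B=0). One shortest path:
  1. fill(B) -> (A=0 B=10)
  2. pour(B -> A) -> (A=8 B=2)
Reached target in 2 moves.

Answer: 2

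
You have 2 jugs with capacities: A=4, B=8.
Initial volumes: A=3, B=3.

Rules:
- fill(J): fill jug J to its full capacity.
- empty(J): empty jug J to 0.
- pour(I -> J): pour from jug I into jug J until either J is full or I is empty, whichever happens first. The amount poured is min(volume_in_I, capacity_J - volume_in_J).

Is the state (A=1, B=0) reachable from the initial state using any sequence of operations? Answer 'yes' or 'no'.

Answer: no

Derivation:
BFS explored all 19 reachable states.
Reachable set includes: (0,0), (0,2), (0,3), (0,4), (0,6), (0,7), (0,8), (2,0), (2,8), (3,0), (3,3), (3,8) ...
Target (A=1, B=0) not in reachable set → no.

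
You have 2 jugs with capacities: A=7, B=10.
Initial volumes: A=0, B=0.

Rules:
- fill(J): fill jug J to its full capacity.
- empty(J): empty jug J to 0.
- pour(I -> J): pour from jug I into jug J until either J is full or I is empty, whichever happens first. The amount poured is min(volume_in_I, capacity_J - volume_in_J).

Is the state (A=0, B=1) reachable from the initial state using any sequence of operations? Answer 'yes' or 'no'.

Answer: yes

Derivation:
BFS from (A=0, B=0):
  1. fill(A) -> (A=7 B=0)
  2. pour(A -> B) -> (A=0 B=7)
  3. fill(A) -> (A=7 B=7)
  4. pour(A -> B) -> (A=4 B=10)
  5. empty(B) -> (A=4 B=0)
  6. pour(A -> B) -> (A=0 B=4)
  7. fill(A) -> (A=7 B=4)
  8. pour(A -> B) -> (A=1 B=10)
  9. empty(B) -> (A=1 B=0)
  10. pour(A -> B) -> (A=0 B=1)
Target reached → yes.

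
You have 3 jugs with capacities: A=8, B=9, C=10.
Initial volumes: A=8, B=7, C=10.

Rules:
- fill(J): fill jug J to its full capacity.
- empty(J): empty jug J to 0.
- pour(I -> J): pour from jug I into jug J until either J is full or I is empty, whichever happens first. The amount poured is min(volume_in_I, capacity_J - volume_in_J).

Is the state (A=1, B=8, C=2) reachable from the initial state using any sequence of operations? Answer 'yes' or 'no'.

Answer: no

Derivation:
BFS explored all 486 reachable states.
Reachable set includes: (0,0,0), (0,0,1), (0,0,2), (0,0,3), (0,0,4), (0,0,5), (0,0,6), (0,0,7), (0,0,8), (0,0,9), (0,0,10), (0,1,0) ...
Target (A=1, B=8, C=2) not in reachable set → no.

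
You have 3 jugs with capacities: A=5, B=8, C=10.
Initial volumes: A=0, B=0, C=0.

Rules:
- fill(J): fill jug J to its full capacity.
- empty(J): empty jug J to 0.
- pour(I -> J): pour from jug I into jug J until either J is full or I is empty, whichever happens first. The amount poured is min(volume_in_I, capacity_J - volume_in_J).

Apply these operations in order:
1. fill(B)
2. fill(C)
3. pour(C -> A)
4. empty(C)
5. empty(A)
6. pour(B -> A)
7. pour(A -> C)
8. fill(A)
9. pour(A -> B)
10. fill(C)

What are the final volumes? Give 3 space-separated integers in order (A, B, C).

Step 1: fill(B) -> (A=0 B=8 C=0)
Step 2: fill(C) -> (A=0 B=8 C=10)
Step 3: pour(C -> A) -> (A=5 B=8 C=5)
Step 4: empty(C) -> (A=5 B=8 C=0)
Step 5: empty(A) -> (A=0 B=8 C=0)
Step 6: pour(B -> A) -> (A=5 B=3 C=0)
Step 7: pour(A -> C) -> (A=0 B=3 C=5)
Step 8: fill(A) -> (A=5 B=3 C=5)
Step 9: pour(A -> B) -> (A=0 B=8 C=5)
Step 10: fill(C) -> (A=0 B=8 C=10)

Answer: 0 8 10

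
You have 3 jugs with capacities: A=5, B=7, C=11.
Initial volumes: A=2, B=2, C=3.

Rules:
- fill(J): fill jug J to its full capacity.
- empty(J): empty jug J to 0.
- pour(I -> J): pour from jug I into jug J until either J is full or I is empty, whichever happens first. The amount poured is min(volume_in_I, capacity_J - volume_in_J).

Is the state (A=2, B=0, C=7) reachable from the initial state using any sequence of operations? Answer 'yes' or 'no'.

Answer: yes

Derivation:
BFS from (A=2, B=2, C=3):
  1. fill(B) -> (A=2 B=7 C=3)
  2. empty(C) -> (A=2 B=7 C=0)
  3. pour(B -> C) -> (A=2 B=0 C=7)
Target reached → yes.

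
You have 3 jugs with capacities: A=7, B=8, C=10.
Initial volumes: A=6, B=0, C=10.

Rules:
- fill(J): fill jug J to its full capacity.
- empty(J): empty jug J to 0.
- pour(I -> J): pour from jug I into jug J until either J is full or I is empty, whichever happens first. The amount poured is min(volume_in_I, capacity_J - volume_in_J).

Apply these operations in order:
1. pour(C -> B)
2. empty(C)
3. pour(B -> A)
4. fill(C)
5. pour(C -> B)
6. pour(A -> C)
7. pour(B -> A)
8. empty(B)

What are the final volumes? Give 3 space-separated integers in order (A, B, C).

Answer: 7 0 10

Derivation:
Step 1: pour(C -> B) -> (A=6 B=8 C=2)
Step 2: empty(C) -> (A=6 B=8 C=0)
Step 3: pour(B -> A) -> (A=7 B=7 C=0)
Step 4: fill(C) -> (A=7 B=7 C=10)
Step 5: pour(C -> B) -> (A=7 B=8 C=9)
Step 6: pour(A -> C) -> (A=6 B=8 C=10)
Step 7: pour(B -> A) -> (A=7 B=7 C=10)
Step 8: empty(B) -> (A=7 B=0 C=10)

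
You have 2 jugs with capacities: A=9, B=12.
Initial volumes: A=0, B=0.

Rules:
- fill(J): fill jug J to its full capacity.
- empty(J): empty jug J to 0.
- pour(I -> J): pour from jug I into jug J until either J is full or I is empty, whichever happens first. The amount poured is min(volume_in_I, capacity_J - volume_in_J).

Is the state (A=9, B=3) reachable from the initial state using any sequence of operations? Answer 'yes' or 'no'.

Answer: yes

Derivation:
BFS from (A=0, B=0):
  1. fill(B) -> (A=0 B=12)
  2. pour(B -> A) -> (A=9 B=3)
Target reached → yes.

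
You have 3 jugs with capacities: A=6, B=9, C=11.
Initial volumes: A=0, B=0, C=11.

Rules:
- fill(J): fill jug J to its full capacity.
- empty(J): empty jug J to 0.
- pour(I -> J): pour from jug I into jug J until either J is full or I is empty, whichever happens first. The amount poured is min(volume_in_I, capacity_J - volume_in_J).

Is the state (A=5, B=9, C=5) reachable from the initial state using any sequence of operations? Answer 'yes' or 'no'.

BFS from (A=0, B=0, C=11):
  1. fill(A) -> (A=6 B=0 C=11)
  2. pour(A -> B) -> (A=0 B=6 C=11)
  3. pour(C -> B) -> (A=0 B=9 C=8)
  4. empty(B) -> (A=0 B=0 C=8)
  5. pour(C -> B) -> (A=0 B=8 C=0)
  6. fill(C) -> (A=0 B=8 C=11)
  7. pour(C -> A) -> (A=6 B=8 C=5)
  8. pour(A -> B) -> (A=5 B=9 C=5)
Target reached → yes.

Answer: yes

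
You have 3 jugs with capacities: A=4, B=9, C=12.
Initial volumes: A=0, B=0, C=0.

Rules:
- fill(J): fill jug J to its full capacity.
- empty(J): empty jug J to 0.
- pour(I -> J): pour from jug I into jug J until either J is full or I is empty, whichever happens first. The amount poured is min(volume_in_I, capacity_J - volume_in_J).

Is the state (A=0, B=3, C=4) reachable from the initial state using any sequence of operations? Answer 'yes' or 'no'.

BFS from (A=0, B=0, C=0):
  1. fill(A) -> (A=4 B=0 C=0)
  2. fill(C) -> (A=4 B=0 C=12)
  3. pour(C -> B) -> (A=4 B=9 C=3)
  4. empty(B) -> (A=4 B=0 C=3)
  5. pour(C -> B) -> (A=4 B=3 C=0)
  6. pour(A -> C) -> (A=0 B=3 C=4)
Target reached → yes.

Answer: yes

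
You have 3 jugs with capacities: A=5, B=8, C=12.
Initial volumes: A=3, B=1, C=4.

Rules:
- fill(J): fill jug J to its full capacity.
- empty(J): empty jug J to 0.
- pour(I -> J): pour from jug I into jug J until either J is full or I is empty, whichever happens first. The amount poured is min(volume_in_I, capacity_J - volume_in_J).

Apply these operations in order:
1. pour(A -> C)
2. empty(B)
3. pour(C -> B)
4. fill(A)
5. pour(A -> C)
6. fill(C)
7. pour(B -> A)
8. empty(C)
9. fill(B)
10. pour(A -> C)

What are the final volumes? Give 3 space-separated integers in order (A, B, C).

Answer: 0 8 5

Derivation:
Step 1: pour(A -> C) -> (A=0 B=1 C=7)
Step 2: empty(B) -> (A=0 B=0 C=7)
Step 3: pour(C -> B) -> (A=0 B=7 C=0)
Step 4: fill(A) -> (A=5 B=7 C=0)
Step 5: pour(A -> C) -> (A=0 B=7 C=5)
Step 6: fill(C) -> (A=0 B=7 C=12)
Step 7: pour(B -> A) -> (A=5 B=2 C=12)
Step 8: empty(C) -> (A=5 B=2 C=0)
Step 9: fill(B) -> (A=5 B=8 C=0)
Step 10: pour(A -> C) -> (A=0 B=8 C=5)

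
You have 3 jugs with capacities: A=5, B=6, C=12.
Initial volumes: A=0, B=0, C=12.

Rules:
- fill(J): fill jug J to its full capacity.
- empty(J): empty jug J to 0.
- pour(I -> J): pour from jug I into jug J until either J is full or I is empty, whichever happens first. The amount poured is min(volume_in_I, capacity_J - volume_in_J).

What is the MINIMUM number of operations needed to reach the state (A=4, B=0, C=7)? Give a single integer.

BFS from (A=0, B=0, C=12). One shortest path:
  1. fill(A) -> (A=5 B=0 C=12)
  2. pour(A -> B) -> (A=0 B=5 C=12)
  3. pour(C -> A) -> (A=5 B=5 C=7)
  4. pour(A -> B) -> (A=4 B=6 C=7)
  5. empty(B) -> (A=4 B=0 C=7)
Reached target in 5 moves.

Answer: 5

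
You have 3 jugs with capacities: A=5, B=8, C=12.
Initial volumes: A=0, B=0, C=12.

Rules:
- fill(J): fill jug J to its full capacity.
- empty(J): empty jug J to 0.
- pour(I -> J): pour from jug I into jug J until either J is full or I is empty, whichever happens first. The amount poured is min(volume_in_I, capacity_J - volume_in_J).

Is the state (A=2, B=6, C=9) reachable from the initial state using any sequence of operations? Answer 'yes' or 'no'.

BFS explored all 394 reachable states.
Reachable set includes: (0,0,0), (0,0,1), (0,0,2), (0,0,3), (0,0,4), (0,0,5), (0,0,6), (0,0,7), (0,0,8), (0,0,9), (0,0,10), (0,0,11) ...
Target (A=2, B=6, C=9) not in reachable set → no.

Answer: no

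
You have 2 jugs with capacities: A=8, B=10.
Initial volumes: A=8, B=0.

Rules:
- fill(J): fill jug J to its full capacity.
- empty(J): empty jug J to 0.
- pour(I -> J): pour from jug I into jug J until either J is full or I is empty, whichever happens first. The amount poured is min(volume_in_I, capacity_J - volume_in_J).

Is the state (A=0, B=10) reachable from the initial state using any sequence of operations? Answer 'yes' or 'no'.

BFS from (A=8, B=0):
  1. empty(A) -> (A=0 B=0)
  2. fill(B) -> (A=0 B=10)
Target reached → yes.

Answer: yes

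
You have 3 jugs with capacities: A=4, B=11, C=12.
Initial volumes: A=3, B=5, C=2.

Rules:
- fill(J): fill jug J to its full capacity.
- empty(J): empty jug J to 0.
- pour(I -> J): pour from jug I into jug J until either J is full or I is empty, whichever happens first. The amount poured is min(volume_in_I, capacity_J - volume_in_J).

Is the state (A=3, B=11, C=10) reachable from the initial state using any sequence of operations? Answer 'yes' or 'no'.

BFS from (A=3, B=5, C=2):
  1. fill(C) -> (A=3 B=5 C=12)
  2. pour(C -> A) -> (A=4 B=5 C=11)
  3. pour(A -> B) -> (A=0 B=9 C=11)
  4. fill(A) -> (A=4 B=9 C=11)
  5. pour(A -> C) -> (A=3 B=9 C=12)
  6. pour(C -> B) -> (A=3 B=11 C=10)
Target reached → yes.

Answer: yes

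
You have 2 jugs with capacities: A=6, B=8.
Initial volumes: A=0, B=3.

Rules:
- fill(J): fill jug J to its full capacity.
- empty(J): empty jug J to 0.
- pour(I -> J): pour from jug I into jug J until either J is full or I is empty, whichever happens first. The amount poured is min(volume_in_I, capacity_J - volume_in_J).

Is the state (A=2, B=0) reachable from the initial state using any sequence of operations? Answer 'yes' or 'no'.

BFS from (A=0, B=3):
  1. fill(B) -> (A=0 B=8)
  2. pour(B -> A) -> (A=6 B=2)
  3. empty(A) -> (A=0 B=2)
  4. pour(B -> A) -> (A=2 B=0)
Target reached → yes.

Answer: yes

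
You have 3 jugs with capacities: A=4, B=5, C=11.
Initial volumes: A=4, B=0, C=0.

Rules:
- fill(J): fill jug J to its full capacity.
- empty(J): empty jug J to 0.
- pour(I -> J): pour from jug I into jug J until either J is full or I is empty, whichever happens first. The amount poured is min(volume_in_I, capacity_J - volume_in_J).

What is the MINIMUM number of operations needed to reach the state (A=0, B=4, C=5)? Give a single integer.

Answer: 3

Derivation:
BFS from (A=4, B=0, C=0). One shortest path:
  1. fill(B) -> (A=4 B=5 C=0)
  2. pour(B -> C) -> (A=4 B=0 C=5)
  3. pour(A -> B) -> (A=0 B=4 C=5)
Reached target in 3 moves.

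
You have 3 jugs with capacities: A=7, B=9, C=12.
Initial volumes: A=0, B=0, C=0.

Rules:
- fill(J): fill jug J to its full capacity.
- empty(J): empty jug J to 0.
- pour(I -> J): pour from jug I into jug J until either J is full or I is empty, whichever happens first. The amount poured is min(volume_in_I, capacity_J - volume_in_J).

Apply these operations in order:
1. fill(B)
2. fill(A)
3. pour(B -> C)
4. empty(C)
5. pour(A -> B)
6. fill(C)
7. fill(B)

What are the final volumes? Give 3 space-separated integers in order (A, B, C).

Step 1: fill(B) -> (A=0 B=9 C=0)
Step 2: fill(A) -> (A=7 B=9 C=0)
Step 3: pour(B -> C) -> (A=7 B=0 C=9)
Step 4: empty(C) -> (A=7 B=0 C=0)
Step 5: pour(A -> B) -> (A=0 B=7 C=0)
Step 6: fill(C) -> (A=0 B=7 C=12)
Step 7: fill(B) -> (A=0 B=9 C=12)

Answer: 0 9 12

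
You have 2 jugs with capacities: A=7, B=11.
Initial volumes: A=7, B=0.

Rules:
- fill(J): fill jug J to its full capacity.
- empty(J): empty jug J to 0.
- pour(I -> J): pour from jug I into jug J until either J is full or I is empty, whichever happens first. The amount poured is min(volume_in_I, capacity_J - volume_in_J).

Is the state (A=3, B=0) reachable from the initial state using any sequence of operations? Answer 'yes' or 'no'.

BFS from (A=7, B=0):
  1. pour(A -> B) -> (A=0 B=7)
  2. fill(A) -> (A=7 B=7)
  3. pour(A -> B) -> (A=3 B=11)
  4. empty(B) -> (A=3 B=0)
Target reached → yes.

Answer: yes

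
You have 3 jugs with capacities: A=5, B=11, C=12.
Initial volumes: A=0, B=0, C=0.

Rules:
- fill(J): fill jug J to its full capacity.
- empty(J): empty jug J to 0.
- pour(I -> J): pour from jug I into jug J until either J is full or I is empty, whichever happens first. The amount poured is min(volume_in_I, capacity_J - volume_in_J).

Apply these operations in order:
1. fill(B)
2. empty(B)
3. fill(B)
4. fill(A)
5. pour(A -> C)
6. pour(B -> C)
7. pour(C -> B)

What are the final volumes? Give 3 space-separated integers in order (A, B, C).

Step 1: fill(B) -> (A=0 B=11 C=0)
Step 2: empty(B) -> (A=0 B=0 C=0)
Step 3: fill(B) -> (A=0 B=11 C=0)
Step 4: fill(A) -> (A=5 B=11 C=0)
Step 5: pour(A -> C) -> (A=0 B=11 C=5)
Step 6: pour(B -> C) -> (A=0 B=4 C=12)
Step 7: pour(C -> B) -> (A=0 B=11 C=5)

Answer: 0 11 5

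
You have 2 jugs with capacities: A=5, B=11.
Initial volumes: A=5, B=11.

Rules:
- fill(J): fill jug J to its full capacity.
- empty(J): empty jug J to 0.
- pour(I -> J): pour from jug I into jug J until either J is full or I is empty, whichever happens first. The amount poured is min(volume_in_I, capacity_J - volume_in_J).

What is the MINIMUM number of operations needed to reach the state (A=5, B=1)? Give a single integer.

BFS from (A=5, B=11). One shortest path:
  1. empty(A) -> (A=0 B=11)
  2. pour(B -> A) -> (A=5 B=6)
  3. empty(A) -> (A=0 B=6)
  4. pour(B -> A) -> (A=5 B=1)
Reached target in 4 moves.

Answer: 4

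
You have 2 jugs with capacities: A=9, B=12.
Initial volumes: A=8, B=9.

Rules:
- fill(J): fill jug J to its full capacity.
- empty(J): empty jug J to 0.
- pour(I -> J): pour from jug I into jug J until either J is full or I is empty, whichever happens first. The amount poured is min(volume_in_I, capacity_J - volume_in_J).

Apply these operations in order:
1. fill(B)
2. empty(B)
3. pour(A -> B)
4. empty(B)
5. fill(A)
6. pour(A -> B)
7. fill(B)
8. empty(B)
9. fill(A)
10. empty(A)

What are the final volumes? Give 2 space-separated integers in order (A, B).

Answer: 0 0

Derivation:
Step 1: fill(B) -> (A=8 B=12)
Step 2: empty(B) -> (A=8 B=0)
Step 3: pour(A -> B) -> (A=0 B=8)
Step 4: empty(B) -> (A=0 B=0)
Step 5: fill(A) -> (A=9 B=0)
Step 6: pour(A -> B) -> (A=0 B=9)
Step 7: fill(B) -> (A=0 B=12)
Step 8: empty(B) -> (A=0 B=0)
Step 9: fill(A) -> (A=9 B=0)
Step 10: empty(A) -> (A=0 B=0)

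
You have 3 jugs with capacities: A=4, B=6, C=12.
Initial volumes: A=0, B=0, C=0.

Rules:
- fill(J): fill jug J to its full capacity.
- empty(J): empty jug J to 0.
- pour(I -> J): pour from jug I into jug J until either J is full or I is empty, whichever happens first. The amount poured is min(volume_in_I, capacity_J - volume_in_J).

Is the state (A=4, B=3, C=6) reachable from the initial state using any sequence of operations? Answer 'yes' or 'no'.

BFS explored all 74 reachable states.
Reachable set includes: (0,0,0), (0,0,2), (0,0,4), (0,0,6), (0,0,8), (0,0,10), (0,0,12), (0,2,0), (0,2,2), (0,2,4), (0,2,6), (0,2,8) ...
Target (A=4, B=3, C=6) not in reachable set → no.

Answer: no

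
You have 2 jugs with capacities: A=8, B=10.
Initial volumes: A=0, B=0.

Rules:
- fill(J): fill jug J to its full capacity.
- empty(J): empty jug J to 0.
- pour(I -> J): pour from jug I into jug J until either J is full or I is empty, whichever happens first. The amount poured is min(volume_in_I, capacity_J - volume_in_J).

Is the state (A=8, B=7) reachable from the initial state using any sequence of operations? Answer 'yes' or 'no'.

Answer: no

Derivation:
BFS explored all 18 reachable states.
Reachable set includes: (0,0), (0,2), (0,4), (0,6), (0,8), (0,10), (2,0), (2,10), (4,0), (4,10), (6,0), (6,10) ...
Target (A=8, B=7) not in reachable set → no.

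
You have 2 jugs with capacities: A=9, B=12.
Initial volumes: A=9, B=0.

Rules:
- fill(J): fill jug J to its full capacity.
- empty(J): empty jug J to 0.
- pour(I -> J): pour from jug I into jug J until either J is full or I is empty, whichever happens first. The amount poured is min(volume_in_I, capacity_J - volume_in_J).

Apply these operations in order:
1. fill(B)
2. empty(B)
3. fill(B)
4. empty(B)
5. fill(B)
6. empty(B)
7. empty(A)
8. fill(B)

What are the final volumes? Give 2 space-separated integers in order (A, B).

Answer: 0 12

Derivation:
Step 1: fill(B) -> (A=9 B=12)
Step 2: empty(B) -> (A=9 B=0)
Step 3: fill(B) -> (A=9 B=12)
Step 4: empty(B) -> (A=9 B=0)
Step 5: fill(B) -> (A=9 B=12)
Step 6: empty(B) -> (A=9 B=0)
Step 7: empty(A) -> (A=0 B=0)
Step 8: fill(B) -> (A=0 B=12)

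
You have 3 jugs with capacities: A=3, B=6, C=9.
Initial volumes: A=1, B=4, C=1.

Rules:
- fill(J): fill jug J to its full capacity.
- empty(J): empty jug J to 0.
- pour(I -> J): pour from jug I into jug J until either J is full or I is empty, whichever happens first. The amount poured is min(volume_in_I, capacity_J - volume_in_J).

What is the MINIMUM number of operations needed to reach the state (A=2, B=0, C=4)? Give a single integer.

BFS from (A=1, B=4, C=1). One shortest path:
  1. pour(C -> A) -> (A=2 B=4 C=0)
  2. pour(B -> C) -> (A=2 B=0 C=4)
Reached target in 2 moves.

Answer: 2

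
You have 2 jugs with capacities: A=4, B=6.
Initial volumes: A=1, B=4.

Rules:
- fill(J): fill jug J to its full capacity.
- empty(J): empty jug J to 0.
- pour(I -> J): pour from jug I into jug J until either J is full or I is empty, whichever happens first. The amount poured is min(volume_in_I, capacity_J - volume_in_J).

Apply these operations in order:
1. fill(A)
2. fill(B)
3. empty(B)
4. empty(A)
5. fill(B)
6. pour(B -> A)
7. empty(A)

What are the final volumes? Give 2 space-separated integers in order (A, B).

Answer: 0 2

Derivation:
Step 1: fill(A) -> (A=4 B=4)
Step 2: fill(B) -> (A=4 B=6)
Step 3: empty(B) -> (A=4 B=0)
Step 4: empty(A) -> (A=0 B=0)
Step 5: fill(B) -> (A=0 B=6)
Step 6: pour(B -> A) -> (A=4 B=2)
Step 7: empty(A) -> (A=0 B=2)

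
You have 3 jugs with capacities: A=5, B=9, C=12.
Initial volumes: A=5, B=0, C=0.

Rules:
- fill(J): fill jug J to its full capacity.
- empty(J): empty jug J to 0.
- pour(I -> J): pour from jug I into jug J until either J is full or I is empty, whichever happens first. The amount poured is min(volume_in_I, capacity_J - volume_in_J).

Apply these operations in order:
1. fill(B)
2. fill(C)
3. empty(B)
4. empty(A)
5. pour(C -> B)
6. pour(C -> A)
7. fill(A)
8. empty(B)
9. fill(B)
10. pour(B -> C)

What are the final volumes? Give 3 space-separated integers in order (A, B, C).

Step 1: fill(B) -> (A=5 B=9 C=0)
Step 2: fill(C) -> (A=5 B=9 C=12)
Step 3: empty(B) -> (A=5 B=0 C=12)
Step 4: empty(A) -> (A=0 B=0 C=12)
Step 5: pour(C -> B) -> (A=0 B=9 C=3)
Step 6: pour(C -> A) -> (A=3 B=9 C=0)
Step 7: fill(A) -> (A=5 B=9 C=0)
Step 8: empty(B) -> (A=5 B=0 C=0)
Step 9: fill(B) -> (A=5 B=9 C=0)
Step 10: pour(B -> C) -> (A=5 B=0 C=9)

Answer: 5 0 9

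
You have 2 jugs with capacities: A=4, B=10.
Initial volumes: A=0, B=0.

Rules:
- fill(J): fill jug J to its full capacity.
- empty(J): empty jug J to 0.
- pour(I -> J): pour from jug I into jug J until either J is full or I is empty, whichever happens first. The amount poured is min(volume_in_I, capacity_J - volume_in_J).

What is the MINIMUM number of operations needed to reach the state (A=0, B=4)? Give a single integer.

Answer: 2

Derivation:
BFS from (A=0, B=0). One shortest path:
  1. fill(A) -> (A=4 B=0)
  2. pour(A -> B) -> (A=0 B=4)
Reached target in 2 moves.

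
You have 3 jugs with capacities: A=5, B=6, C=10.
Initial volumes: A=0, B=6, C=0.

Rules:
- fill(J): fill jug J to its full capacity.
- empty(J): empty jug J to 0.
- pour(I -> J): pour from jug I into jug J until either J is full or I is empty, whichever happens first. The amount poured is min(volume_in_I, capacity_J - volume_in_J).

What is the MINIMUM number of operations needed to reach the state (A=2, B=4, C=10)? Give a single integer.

Answer: 8

Derivation:
BFS from (A=0, B=6, C=0). One shortest path:
  1. pour(B -> C) -> (A=0 B=0 C=6)
  2. fill(B) -> (A=0 B=6 C=6)
  3. pour(B -> C) -> (A=0 B=2 C=10)
  4. pour(B -> A) -> (A=2 B=0 C=10)
  5. pour(C -> B) -> (A=2 B=6 C=4)
  6. empty(B) -> (A=2 B=0 C=4)
  7. pour(C -> B) -> (A=2 B=4 C=0)
  8. fill(C) -> (A=2 B=4 C=10)
Reached target in 8 moves.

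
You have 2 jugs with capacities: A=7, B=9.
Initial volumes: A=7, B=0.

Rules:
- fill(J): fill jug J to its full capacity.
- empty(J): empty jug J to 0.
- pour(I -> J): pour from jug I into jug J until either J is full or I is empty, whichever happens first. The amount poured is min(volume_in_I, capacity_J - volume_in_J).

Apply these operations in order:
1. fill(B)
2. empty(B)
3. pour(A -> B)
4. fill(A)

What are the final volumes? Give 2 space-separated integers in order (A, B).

Answer: 7 7

Derivation:
Step 1: fill(B) -> (A=7 B=9)
Step 2: empty(B) -> (A=7 B=0)
Step 3: pour(A -> B) -> (A=0 B=7)
Step 4: fill(A) -> (A=7 B=7)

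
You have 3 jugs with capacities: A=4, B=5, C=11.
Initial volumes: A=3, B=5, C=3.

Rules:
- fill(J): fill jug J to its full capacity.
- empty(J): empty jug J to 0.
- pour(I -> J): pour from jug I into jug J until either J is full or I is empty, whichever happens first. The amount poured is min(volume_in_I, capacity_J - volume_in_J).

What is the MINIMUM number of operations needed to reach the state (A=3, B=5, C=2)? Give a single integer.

Answer: 5

Derivation:
BFS from (A=3, B=5, C=3). One shortest path:
  1. empty(B) -> (A=3 B=0 C=3)
  2. pour(C -> A) -> (A=4 B=0 C=2)
  3. pour(A -> B) -> (A=0 B=4 C=2)
  4. fill(A) -> (A=4 B=4 C=2)
  5. pour(A -> B) -> (A=3 B=5 C=2)
Reached target in 5 moves.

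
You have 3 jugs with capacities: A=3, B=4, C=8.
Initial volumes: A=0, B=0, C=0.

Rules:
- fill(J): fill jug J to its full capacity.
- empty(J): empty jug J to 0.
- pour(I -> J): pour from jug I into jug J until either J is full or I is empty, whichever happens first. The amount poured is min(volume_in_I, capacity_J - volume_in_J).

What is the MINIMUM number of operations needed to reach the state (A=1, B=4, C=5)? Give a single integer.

Answer: 8

Derivation:
BFS from (A=0, B=0, C=0). One shortest path:
  1. fill(A) -> (A=3 B=0 C=0)
  2. fill(B) -> (A=3 B=4 C=0)
  3. pour(A -> C) -> (A=0 B=4 C=3)
  4. fill(A) -> (A=3 B=4 C=3)
  5. pour(A -> C) -> (A=0 B=4 C=6)
  6. pour(B -> A) -> (A=3 B=1 C=6)
  7. pour(A -> C) -> (A=1 B=1 C=8)
  8. pour(C -> B) -> (A=1 B=4 C=5)
Reached target in 8 moves.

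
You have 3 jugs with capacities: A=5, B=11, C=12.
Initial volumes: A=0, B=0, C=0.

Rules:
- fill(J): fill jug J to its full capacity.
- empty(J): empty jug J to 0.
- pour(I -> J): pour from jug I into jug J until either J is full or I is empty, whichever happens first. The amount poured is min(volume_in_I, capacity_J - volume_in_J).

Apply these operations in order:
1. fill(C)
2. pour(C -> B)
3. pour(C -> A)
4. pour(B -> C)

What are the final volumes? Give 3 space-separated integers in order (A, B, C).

Answer: 1 0 11

Derivation:
Step 1: fill(C) -> (A=0 B=0 C=12)
Step 2: pour(C -> B) -> (A=0 B=11 C=1)
Step 3: pour(C -> A) -> (A=1 B=11 C=0)
Step 4: pour(B -> C) -> (A=1 B=0 C=11)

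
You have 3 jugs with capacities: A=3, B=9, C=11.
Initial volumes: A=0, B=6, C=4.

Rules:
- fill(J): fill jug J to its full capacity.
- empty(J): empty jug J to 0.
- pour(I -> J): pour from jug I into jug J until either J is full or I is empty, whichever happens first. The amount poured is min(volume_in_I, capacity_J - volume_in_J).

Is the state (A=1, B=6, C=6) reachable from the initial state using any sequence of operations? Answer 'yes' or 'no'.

Answer: no

Derivation:
BFS explored all 320 reachable states.
Reachable set includes: (0,0,0), (0,0,1), (0,0,2), (0,0,3), (0,0,4), (0,0,5), (0,0,6), (0,0,7), (0,0,8), (0,0,9), (0,0,10), (0,0,11) ...
Target (A=1, B=6, C=6) not in reachable set → no.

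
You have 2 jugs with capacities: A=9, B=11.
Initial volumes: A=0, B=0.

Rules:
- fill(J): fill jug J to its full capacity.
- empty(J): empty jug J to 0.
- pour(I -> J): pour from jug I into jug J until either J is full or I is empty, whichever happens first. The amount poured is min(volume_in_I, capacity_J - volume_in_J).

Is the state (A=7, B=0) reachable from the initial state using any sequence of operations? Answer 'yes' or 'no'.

Answer: yes

Derivation:
BFS from (A=0, B=0):
  1. fill(A) -> (A=9 B=0)
  2. pour(A -> B) -> (A=0 B=9)
  3. fill(A) -> (A=9 B=9)
  4. pour(A -> B) -> (A=7 B=11)
  5. empty(B) -> (A=7 B=0)
Target reached → yes.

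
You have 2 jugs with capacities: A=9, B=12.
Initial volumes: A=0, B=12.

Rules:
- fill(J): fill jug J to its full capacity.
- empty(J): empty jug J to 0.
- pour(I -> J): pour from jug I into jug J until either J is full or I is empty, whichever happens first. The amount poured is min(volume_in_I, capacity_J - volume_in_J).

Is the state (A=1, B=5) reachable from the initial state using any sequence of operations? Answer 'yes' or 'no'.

Answer: no

Derivation:
BFS explored all 14 reachable states.
Reachable set includes: (0,0), (0,3), (0,6), (0,9), (0,12), (3,0), (3,12), (6,0), (6,12), (9,0), (9,3), (9,6) ...
Target (A=1, B=5) not in reachable set → no.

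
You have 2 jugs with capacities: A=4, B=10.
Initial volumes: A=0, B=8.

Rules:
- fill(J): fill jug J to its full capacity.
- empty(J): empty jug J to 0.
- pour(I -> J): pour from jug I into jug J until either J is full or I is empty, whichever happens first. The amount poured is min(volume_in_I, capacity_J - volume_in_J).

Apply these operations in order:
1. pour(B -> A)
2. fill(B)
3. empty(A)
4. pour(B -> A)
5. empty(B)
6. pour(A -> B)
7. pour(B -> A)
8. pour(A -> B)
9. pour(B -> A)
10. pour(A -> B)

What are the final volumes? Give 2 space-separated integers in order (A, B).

Step 1: pour(B -> A) -> (A=4 B=4)
Step 2: fill(B) -> (A=4 B=10)
Step 3: empty(A) -> (A=0 B=10)
Step 4: pour(B -> A) -> (A=4 B=6)
Step 5: empty(B) -> (A=4 B=0)
Step 6: pour(A -> B) -> (A=0 B=4)
Step 7: pour(B -> A) -> (A=4 B=0)
Step 8: pour(A -> B) -> (A=0 B=4)
Step 9: pour(B -> A) -> (A=4 B=0)
Step 10: pour(A -> B) -> (A=0 B=4)

Answer: 0 4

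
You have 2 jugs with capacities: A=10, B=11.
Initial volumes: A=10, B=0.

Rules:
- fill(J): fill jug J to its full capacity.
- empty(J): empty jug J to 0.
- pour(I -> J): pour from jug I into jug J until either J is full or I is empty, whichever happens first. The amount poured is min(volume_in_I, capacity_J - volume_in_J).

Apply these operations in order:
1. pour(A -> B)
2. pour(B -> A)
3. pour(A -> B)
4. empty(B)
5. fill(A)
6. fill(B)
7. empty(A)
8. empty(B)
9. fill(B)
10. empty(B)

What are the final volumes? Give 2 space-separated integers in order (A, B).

Answer: 0 0

Derivation:
Step 1: pour(A -> B) -> (A=0 B=10)
Step 2: pour(B -> A) -> (A=10 B=0)
Step 3: pour(A -> B) -> (A=0 B=10)
Step 4: empty(B) -> (A=0 B=0)
Step 5: fill(A) -> (A=10 B=0)
Step 6: fill(B) -> (A=10 B=11)
Step 7: empty(A) -> (A=0 B=11)
Step 8: empty(B) -> (A=0 B=0)
Step 9: fill(B) -> (A=0 B=11)
Step 10: empty(B) -> (A=0 B=0)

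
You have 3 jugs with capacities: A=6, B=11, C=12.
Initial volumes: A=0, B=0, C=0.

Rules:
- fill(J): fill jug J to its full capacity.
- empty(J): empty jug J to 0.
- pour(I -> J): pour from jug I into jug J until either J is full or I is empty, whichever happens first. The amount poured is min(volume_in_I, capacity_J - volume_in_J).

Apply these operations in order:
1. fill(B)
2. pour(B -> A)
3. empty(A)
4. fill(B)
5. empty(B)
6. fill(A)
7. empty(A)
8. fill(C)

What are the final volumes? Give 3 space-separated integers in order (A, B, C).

Step 1: fill(B) -> (A=0 B=11 C=0)
Step 2: pour(B -> A) -> (A=6 B=5 C=0)
Step 3: empty(A) -> (A=0 B=5 C=0)
Step 4: fill(B) -> (A=0 B=11 C=0)
Step 5: empty(B) -> (A=0 B=0 C=0)
Step 6: fill(A) -> (A=6 B=0 C=0)
Step 7: empty(A) -> (A=0 B=0 C=0)
Step 8: fill(C) -> (A=0 B=0 C=12)

Answer: 0 0 12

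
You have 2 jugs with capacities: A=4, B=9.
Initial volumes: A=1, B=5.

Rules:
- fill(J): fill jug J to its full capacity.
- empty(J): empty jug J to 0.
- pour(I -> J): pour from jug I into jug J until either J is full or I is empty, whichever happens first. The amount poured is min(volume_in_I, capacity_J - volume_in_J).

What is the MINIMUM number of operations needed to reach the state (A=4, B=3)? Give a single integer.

BFS from (A=1, B=5). One shortest path:
  1. pour(B -> A) -> (A=4 B=2)
  2. empty(A) -> (A=0 B=2)
  3. pour(B -> A) -> (A=2 B=0)
  4. fill(B) -> (A=2 B=9)
  5. pour(B -> A) -> (A=4 B=7)
  6. empty(A) -> (A=0 B=7)
  7. pour(B -> A) -> (A=4 B=3)
Reached target in 7 moves.

Answer: 7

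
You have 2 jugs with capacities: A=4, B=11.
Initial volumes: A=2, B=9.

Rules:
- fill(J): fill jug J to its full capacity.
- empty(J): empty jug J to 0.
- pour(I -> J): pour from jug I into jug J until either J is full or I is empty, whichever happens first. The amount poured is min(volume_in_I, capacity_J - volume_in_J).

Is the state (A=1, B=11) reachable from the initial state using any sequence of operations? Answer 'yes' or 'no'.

BFS from (A=2, B=9):
  1. fill(A) -> (A=4 B=9)
  2. empty(B) -> (A=4 B=0)
  3. pour(A -> B) -> (A=0 B=4)
  4. fill(A) -> (A=4 B=4)
  5. pour(A -> B) -> (A=0 B=8)
  6. fill(A) -> (A=4 B=8)
  7. pour(A -> B) -> (A=1 B=11)
Target reached → yes.

Answer: yes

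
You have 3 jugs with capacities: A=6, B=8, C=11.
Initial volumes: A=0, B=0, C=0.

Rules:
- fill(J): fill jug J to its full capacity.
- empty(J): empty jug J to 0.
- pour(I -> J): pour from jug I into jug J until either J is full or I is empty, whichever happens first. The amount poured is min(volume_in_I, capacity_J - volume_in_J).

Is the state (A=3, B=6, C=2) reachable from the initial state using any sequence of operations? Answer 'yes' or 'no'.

Answer: no

Derivation:
BFS explored all 406 reachable states.
Reachable set includes: (0,0,0), (0,0,1), (0,0,2), (0,0,3), (0,0,4), (0,0,5), (0,0,6), (0,0,7), (0,0,8), (0,0,9), (0,0,10), (0,0,11) ...
Target (A=3, B=6, C=2) not in reachable set → no.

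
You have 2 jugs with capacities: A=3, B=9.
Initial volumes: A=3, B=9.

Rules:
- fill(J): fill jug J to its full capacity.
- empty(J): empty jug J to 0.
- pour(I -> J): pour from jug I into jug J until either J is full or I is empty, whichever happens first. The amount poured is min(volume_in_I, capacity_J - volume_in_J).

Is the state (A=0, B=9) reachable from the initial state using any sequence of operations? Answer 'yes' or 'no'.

BFS from (A=3, B=9):
  1. empty(A) -> (A=0 B=9)
Target reached → yes.

Answer: yes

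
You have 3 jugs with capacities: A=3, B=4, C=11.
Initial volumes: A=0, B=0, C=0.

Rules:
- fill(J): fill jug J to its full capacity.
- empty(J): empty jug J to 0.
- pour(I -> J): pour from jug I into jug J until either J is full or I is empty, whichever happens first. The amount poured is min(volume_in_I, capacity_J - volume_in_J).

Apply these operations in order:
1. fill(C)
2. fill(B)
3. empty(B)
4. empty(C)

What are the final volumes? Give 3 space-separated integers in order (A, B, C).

Step 1: fill(C) -> (A=0 B=0 C=11)
Step 2: fill(B) -> (A=0 B=4 C=11)
Step 3: empty(B) -> (A=0 B=0 C=11)
Step 4: empty(C) -> (A=0 B=0 C=0)

Answer: 0 0 0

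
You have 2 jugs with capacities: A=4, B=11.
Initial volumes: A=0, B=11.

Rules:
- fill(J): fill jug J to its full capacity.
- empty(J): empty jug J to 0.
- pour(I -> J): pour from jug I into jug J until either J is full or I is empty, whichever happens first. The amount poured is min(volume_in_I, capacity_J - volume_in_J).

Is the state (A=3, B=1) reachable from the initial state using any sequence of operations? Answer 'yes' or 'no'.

BFS explored all 30 reachable states.
Reachable set includes: (0,0), (0,1), (0,2), (0,3), (0,4), (0,5), (0,6), (0,7), (0,8), (0,9), (0,10), (0,11) ...
Target (A=3, B=1) not in reachable set → no.

Answer: no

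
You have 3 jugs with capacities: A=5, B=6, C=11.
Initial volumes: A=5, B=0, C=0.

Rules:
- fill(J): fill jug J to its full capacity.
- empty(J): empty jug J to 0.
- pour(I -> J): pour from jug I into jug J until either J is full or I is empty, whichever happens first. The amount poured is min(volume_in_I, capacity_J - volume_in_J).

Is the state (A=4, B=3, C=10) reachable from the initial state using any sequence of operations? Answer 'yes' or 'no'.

BFS explored all 304 reachable states.
Reachable set includes: (0,0,0), (0,0,1), (0,0,2), (0,0,3), (0,0,4), (0,0,5), (0,0,6), (0,0,7), (0,0,8), (0,0,9), (0,0,10), (0,0,11) ...
Target (A=4, B=3, C=10) not in reachable set → no.

Answer: no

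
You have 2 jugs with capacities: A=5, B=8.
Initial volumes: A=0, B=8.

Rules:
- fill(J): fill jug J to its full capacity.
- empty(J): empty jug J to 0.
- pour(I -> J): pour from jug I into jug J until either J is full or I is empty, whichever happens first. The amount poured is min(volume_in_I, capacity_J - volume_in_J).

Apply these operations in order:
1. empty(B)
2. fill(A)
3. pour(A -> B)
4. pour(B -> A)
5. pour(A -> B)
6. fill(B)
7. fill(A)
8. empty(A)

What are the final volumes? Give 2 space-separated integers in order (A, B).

Step 1: empty(B) -> (A=0 B=0)
Step 2: fill(A) -> (A=5 B=0)
Step 3: pour(A -> B) -> (A=0 B=5)
Step 4: pour(B -> A) -> (A=5 B=0)
Step 5: pour(A -> B) -> (A=0 B=5)
Step 6: fill(B) -> (A=0 B=8)
Step 7: fill(A) -> (A=5 B=8)
Step 8: empty(A) -> (A=0 B=8)

Answer: 0 8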